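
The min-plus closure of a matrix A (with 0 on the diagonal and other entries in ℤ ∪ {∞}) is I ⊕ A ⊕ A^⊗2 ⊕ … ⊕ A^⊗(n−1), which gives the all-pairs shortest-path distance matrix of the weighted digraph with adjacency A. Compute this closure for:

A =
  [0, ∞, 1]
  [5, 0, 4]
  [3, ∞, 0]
Closure =
  [0, ∞, 1]
  [5, 0, 4]
  [3, ∞, 0]

This is the Floyd-Warshall all-pairs shortest-path computation. For each intermediate vertex k = 0, 1, …, 2, update dist[i][j] ← min(dist[i][j], dist[i][k] + dist[k][j]). The final matrix gives, for each (i, j), the minimum total weight of any directed path from i to j (possibly empty when i = j).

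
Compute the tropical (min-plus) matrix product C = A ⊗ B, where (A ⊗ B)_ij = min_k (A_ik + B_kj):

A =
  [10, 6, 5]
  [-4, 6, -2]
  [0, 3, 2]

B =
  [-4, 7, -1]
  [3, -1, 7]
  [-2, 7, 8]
A ⊗ B =
  [3, 5, 9]
  [-8, 3, -5]
  [-4, 2, -1]

Apply the min-plus product entry-by-entry:
  C[0][0] = min over k of (A[0][0] + B[0][0] = 10 + -4 = 6, A[0][1] + B[1][0] = 6 + 3 = 9, A[0][2] + B[2][0] = 5 + -2 = 3) = 3 (attained at k = 2)
  C[0][1] = min over k of (A[0][0] + B[0][1] = 10 + 7 = 17, A[0][1] + B[1][1] = 6 + -1 = 5, A[0][2] + B[2][1] = 5 + 7 = 12) = 5 (attained at k = 1)
  C[0][2] = min over k of (A[0][0] + B[0][2] = 10 + -1 = 9, A[0][1] + B[1][2] = 6 + 7 = 13, A[0][2] + B[2][2] = 5 + 8 = 13) = 9 (attained at k = 0)
  C[1][0] = min over k of (A[1][0] + B[0][0] = -4 + -4 = -8, A[1][1] + B[1][0] = 6 + 3 = 9, A[1][2] + B[2][0] = -2 + -2 = -4) = -8 (attained at k = 0)
  C[1][1] = min over k of (A[1][0] + B[0][1] = -4 + 7 = 3, A[1][1] + B[1][1] = 6 + -1 = 5, A[1][2] + B[2][1] = -2 + 7 = 5) = 3 (attained at k = 0)
  C[1][2] = min over k of (A[1][0] + B[0][2] = -4 + -1 = -5, A[1][1] + B[1][2] = 6 + 7 = 13, A[1][2] + B[2][2] = -2 + 8 = 6) = -5 (attained at k = 0)
  C[2][0] = min over k of (A[2][0] + B[0][0] = 0 + -4 = -4, A[2][1] + B[1][0] = 3 + 3 = 6, A[2][2] + B[2][0] = 2 + -2 = 0) = -4 (attained at k = 0)
  C[2][1] = min over k of (A[2][0] + B[0][1] = 0 + 7 = 7, A[2][1] + B[1][1] = 3 + -1 = 2, A[2][2] + B[2][1] = 2 + 7 = 9) = 2 (attained at k = 1)
  C[2][2] = min over k of (A[2][0] + B[0][2] = 0 + -1 = -1, A[2][1] + B[1][2] = 3 + 7 = 10, A[2][2] + B[2][2] = 2 + 8 = 10) = -1 (attained at k = 0)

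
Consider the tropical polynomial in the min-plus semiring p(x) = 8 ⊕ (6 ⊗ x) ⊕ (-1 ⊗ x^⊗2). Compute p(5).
p(5) = 8

A tropical monomial a ⊗ x^⊗i evaluates to a + i · x. Evaluating each term at x = 5:
  Term 0 contributes 8 + 0 · 5 = 8
  Term 1 contributes 6 + 1 · 5 = 11
  Term 2 contributes -1 + 2 · 5 = 9
p(5) = ⊕ of these = min[8, 11, 9] = 8.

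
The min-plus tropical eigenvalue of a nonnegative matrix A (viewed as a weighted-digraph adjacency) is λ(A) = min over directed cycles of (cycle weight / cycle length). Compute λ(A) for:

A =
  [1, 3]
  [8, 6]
λ(A) = 1

Enumerate directed cycles and compute their means (weight / length). Sample:
  cycle 0 → 0: weight = 1, length = 1, mean = 1/1 ≈ 1.000
  cycle 1 → 1: weight = 6, length = 1, mean = 6/1 ≈ 6.000
  cycle 0 → 1 → 0: weight = 11, length = 2, mean = 11/2 ≈ 5.500
  cycle 1 → 0 → 1: weight = 11, length = 2, mean = 11/2 ≈ 5.500
Minimum mean = 1.000, attained e.g. along the cycle 0 → 0 with weight 1 and length 1. So λ(A) = 1/1 = 1.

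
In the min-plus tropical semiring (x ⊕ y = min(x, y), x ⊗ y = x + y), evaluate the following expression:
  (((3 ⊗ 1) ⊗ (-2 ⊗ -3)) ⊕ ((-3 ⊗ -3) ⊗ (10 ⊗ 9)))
(((3 ⊗ 1) ⊗ (-2 ⊗ -3)) ⊕ ((-3 ⊗ -3) ⊗ (10 ⊗ 9))) = -1

Expand innermost to outermost. Recall ⊕ takes the minimum of its arguments and ⊗ takes their sum. Working out the expression (((3 ⊗ 1) ⊗ (-2 ⊗ -3)) ⊕ ((-3 ⊗ -3) ⊗ (10 ⊗ 9))) gives -1.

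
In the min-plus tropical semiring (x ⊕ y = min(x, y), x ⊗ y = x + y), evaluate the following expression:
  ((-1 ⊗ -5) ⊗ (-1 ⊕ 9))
((-1 ⊗ -5) ⊗ (-1 ⊕ 9)) = -7

Expand innermost to outermost. Recall ⊕ takes the minimum of its arguments and ⊗ takes their sum. Working out the expression ((-1 ⊗ -5) ⊗ (-1 ⊕ 9)) gives -7.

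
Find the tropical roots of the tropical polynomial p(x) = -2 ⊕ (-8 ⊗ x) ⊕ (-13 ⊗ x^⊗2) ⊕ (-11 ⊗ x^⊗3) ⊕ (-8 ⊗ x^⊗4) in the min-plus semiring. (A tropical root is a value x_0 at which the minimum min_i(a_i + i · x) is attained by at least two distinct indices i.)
Roots: {-3, -2, 5, 6}

Each tropical root is a break point of the lower envelope of the lines y = a_i + i · x (there are 5 lines, with slopes 0, 1, ..., 4). Only the lines that attain the minimum somewhere contribute to roots; other lines are dominated. Here the surviving (envelope) indices are i = 4, i = 3, i = 2, i = 1, i = 0.
Intersections between consecutive envelope lines give the roots: for adjacent envelope indices i < j the intersection is x = (a_i − a_j) / (j − i). Reading off the sorted break points: {-3, -2, 5, 6}.
Verification: at each break x_0, at least two indices attain the minimum of min_i(a_i + i · x_0).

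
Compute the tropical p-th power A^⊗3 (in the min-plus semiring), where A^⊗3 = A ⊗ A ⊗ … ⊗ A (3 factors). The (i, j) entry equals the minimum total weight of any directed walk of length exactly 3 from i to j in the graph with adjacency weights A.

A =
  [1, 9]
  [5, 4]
A^⊗3 =
  [3, 11]
  [7, 12]

Each entry (A^⊗3)_ij equals the minimum over all length-3 walks i = v_0 → v_1 → … → v_3 = j of Σ_t A[v_t][v_{t+1}]. For example, for (i, j) = (0, 1) we minimise over 4 possible intermediate vertex sequences; the minimum is 11, attained along the walk 0 → 0 → 0 → 1.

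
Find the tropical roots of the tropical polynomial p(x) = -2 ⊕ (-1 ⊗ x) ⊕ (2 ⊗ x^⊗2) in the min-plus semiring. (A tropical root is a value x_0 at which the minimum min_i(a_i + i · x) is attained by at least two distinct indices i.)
Roots: {-3, -1}

Each tropical root is a break point of the lower envelope of the lines y = a_i + i · x (there are 3 lines, with slopes 0, 1, ..., 2). Only the lines that attain the minimum somewhere contribute to roots; other lines are dominated. Here the surviving (envelope) indices are i = 2, i = 1, i = 0.
Intersections between consecutive envelope lines give the roots: for adjacent envelope indices i < j the intersection is x = (a_i − a_j) / (j − i). Reading off the sorted break points: {-3, -1}.
Verification: at each break x_0, at least two indices attain the minimum of min_i(a_i + i · x_0).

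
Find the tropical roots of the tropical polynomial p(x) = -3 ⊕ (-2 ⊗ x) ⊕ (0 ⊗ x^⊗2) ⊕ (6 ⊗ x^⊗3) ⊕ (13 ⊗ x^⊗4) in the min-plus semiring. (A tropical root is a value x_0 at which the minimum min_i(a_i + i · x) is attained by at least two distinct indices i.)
Roots: {-7, -6, -2, -1}

Each tropical root is a break point of the lower envelope of the lines y = a_i + i · x (there are 5 lines, with slopes 0, 1, ..., 4). Only the lines that attain the minimum somewhere contribute to roots; other lines are dominated. Here the surviving (envelope) indices are i = 4, i = 3, i = 2, i = 1, i = 0.
Intersections between consecutive envelope lines give the roots: for adjacent envelope indices i < j the intersection is x = (a_i − a_j) / (j − i). Reading off the sorted break points: {-7, -6, -2, -1}.
Verification: at each break x_0, at least two indices attain the minimum of min_i(a_i + i · x_0).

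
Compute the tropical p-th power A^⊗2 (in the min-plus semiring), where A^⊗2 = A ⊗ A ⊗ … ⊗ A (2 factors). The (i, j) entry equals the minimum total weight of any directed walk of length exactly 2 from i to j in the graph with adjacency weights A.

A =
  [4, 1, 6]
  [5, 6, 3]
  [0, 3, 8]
A^⊗2 =
  [6, 5, 4]
  [3, 6, 9]
  [4, 1, 6]

Each entry (A^⊗2)_ij equals the minimum over all length-2 walks i = v_0 → v_1 → … → v_2 = j of Σ_t A[v_t][v_{t+1}]. For example, for (i, j) = (0, 2) we minimise over 3 possible intermediate vertex sequences; the minimum is 4, attained along the walk 0 → 1 → 2.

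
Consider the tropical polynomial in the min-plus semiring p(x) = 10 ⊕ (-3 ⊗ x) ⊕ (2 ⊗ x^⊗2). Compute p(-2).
p(-2) = -5

A tropical monomial a ⊗ x^⊗i evaluates to a + i · x. Evaluating each term at x = -2:
  Term 0 contributes 10 + 0 · -2 = 10
  Term 1 contributes -3 + 1 · -2 = -5
  Term 2 contributes 2 + 2 · -2 = -2
p(-2) = ⊕ of these = min[10, -5, -2] = -5.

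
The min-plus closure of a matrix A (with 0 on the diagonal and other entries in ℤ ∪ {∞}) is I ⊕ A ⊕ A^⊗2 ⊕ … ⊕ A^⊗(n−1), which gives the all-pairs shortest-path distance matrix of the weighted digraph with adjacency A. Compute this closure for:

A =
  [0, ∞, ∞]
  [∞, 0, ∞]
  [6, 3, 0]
Closure =
  [0, ∞, ∞]
  [∞, 0, ∞]
  [6, 3, 0]

This is the Floyd-Warshall all-pairs shortest-path computation. For each intermediate vertex k = 0, 1, …, 2, update dist[i][j] ← min(dist[i][j], dist[i][k] + dist[k][j]). The final matrix gives, for each (i, j), the minimum total weight of any directed path from i to j (possibly empty when i = j).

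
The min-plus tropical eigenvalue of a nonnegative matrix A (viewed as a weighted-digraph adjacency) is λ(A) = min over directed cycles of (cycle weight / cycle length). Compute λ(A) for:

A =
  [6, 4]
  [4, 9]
λ(A) = 4

Enumerate directed cycles and compute their means (weight / length). Sample:
  cycle 0 → 0: weight = 6, length = 1, mean = 6/1 ≈ 6.000
  cycle 1 → 1: weight = 9, length = 1, mean = 9/1 ≈ 9.000
  cycle 0 → 1 → 0: weight = 8, length = 2, mean = 8/2 ≈ 4.000
  cycle 1 → 0 → 1: weight = 8, length = 2, mean = 8/2 ≈ 4.000
Minimum mean = 4.000, attained e.g. along the cycle 0 → 1 → 0 with weight 8 and length 2. So λ(A) = 8/2 = 4.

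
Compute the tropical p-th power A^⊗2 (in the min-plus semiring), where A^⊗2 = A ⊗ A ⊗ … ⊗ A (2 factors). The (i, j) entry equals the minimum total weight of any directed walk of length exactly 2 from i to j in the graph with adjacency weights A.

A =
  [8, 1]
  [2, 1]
A^⊗2 =
  [3, 2]
  [3, 2]

Each entry (A^⊗2)_ij equals the minimum over all length-2 walks i = v_0 → v_1 → … → v_2 = j of Σ_t A[v_t][v_{t+1}]. For example, for (i, j) = (0, 1) we minimise over 2 possible intermediate vertex sequences; the minimum is 2, attained along the walk 0 → 1 → 1.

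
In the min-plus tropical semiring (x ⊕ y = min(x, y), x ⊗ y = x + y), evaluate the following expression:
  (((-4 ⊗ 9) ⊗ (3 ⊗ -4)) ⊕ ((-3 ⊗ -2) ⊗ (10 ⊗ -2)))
(((-4 ⊗ 9) ⊗ (3 ⊗ -4)) ⊕ ((-3 ⊗ -2) ⊗ (10 ⊗ -2))) = 3

Expand innermost to outermost. Recall ⊕ takes the minimum of its arguments and ⊗ takes their sum. Working out the expression (((-4 ⊗ 9) ⊗ (3 ⊗ -4)) ⊕ ((-3 ⊗ -2) ⊗ (10 ⊗ -2))) gives 3.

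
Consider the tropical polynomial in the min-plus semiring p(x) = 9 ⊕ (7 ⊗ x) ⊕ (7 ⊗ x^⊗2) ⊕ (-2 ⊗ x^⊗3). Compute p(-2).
p(-2) = -8

A tropical monomial a ⊗ x^⊗i evaluates to a + i · x. Evaluating each term at x = -2:
  Term 0 contributes 9 + 0 · -2 = 9
  Term 1 contributes 7 + 1 · -2 = 5
  Term 2 contributes 7 + 2 · -2 = 3
  Term 3 contributes -2 + 3 · -2 = -8
p(-2) = ⊕ of these = min[9, 5, 3, -8] = -8.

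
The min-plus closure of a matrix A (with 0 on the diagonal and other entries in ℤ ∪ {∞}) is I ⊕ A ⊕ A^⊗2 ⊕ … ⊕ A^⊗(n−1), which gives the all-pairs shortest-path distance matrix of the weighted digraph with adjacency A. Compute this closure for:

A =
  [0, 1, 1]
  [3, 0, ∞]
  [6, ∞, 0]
Closure =
  [0, 1, 1]
  [3, 0, 4]
  [6, 7, 0]

This is the Floyd-Warshall all-pairs shortest-path computation. For each intermediate vertex k = 0, 1, …, 2, update dist[i][j] ← min(dist[i][j], dist[i][k] + dist[k][j]). The final matrix gives, for each (i, j), the minimum total weight of any directed path from i to j (possibly empty when i = j).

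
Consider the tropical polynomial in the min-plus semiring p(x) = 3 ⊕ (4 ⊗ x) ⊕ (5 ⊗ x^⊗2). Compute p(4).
p(4) = 3

A tropical monomial a ⊗ x^⊗i evaluates to a + i · x. Evaluating each term at x = 4:
  Term 0 contributes 3 + 0 · 4 = 3
  Term 1 contributes 4 + 1 · 4 = 8
  Term 2 contributes 5 + 2 · 4 = 13
p(4) = ⊕ of these = min[3, 8, 13] = 3.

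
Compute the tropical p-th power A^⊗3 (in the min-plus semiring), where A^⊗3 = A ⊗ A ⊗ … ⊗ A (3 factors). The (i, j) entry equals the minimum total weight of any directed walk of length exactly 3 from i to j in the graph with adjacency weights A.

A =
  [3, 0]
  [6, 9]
A^⊗3 =
  [9, 6]
  [12, 9]

Each entry (A^⊗3)_ij equals the minimum over all length-3 walks i = v_0 → v_1 → … → v_3 = j of Σ_t A[v_t][v_{t+1}]. For example, for (i, j) = (0, 1) we minimise over 4 possible intermediate vertex sequences; the minimum is 6, attained along the walk 0 → 0 → 0 → 1.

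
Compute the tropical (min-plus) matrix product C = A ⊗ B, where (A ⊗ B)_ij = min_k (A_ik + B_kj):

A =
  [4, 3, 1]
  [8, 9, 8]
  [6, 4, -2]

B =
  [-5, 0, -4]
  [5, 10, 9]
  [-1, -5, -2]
A ⊗ B =
  [-1, -4, -1]
  [3, 3, 4]
  [-3, -7, -4]

Apply the min-plus product entry-by-entry:
  C[0][0] = min over k of (A[0][0] + B[0][0] = 4 + -5 = -1, A[0][1] + B[1][0] = 3 + 5 = 8, A[0][2] + B[2][0] = 1 + -1 = 0) = -1 (attained at k = 0)
  C[0][1] = min over k of (A[0][0] + B[0][1] = 4 + 0 = 4, A[0][1] + B[1][1] = 3 + 10 = 13, A[0][2] + B[2][1] = 1 + -5 = -4) = -4 (attained at k = 2)
  C[0][2] = min over k of (A[0][0] + B[0][2] = 4 + -4 = 0, A[0][1] + B[1][2] = 3 + 9 = 12, A[0][2] + B[2][2] = 1 + -2 = -1) = -1 (attained at k = 2)
  C[1][0] = min over k of (A[1][0] + B[0][0] = 8 + -5 = 3, A[1][1] + B[1][0] = 9 + 5 = 14, A[1][2] + B[2][0] = 8 + -1 = 7) = 3 (attained at k = 0)
  C[1][1] = min over k of (A[1][0] + B[0][1] = 8 + 0 = 8, A[1][1] + B[1][1] = 9 + 10 = 19, A[1][2] + B[2][1] = 8 + -5 = 3) = 3 (attained at k = 2)
  C[1][2] = min over k of (A[1][0] + B[0][2] = 8 + -4 = 4, A[1][1] + B[1][2] = 9 + 9 = 18, A[1][2] + B[2][2] = 8 + -2 = 6) = 4 (attained at k = 0)
  C[2][0] = min over k of (A[2][0] + B[0][0] = 6 + -5 = 1, A[2][1] + B[1][0] = 4 + 5 = 9, A[2][2] + B[2][0] = -2 + -1 = -3) = -3 (attained at k = 2)
  C[2][1] = min over k of (A[2][0] + B[0][1] = 6 + 0 = 6, A[2][1] + B[1][1] = 4 + 10 = 14, A[2][2] + B[2][1] = -2 + -5 = -7) = -7 (attained at k = 2)
  C[2][2] = min over k of (A[2][0] + B[0][2] = 6 + -4 = 2, A[2][1] + B[1][2] = 4 + 9 = 13, A[2][2] + B[2][2] = -2 + -2 = -4) = -4 (attained at k = 2)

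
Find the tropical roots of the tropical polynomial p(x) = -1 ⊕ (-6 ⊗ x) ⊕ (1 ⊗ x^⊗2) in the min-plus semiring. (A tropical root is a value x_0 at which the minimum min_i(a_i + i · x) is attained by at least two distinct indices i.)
Roots: {-7, 5}

Each tropical root is a break point of the lower envelope of the lines y = a_i + i · x (there are 3 lines, with slopes 0, 1, ..., 2). Only the lines that attain the minimum somewhere contribute to roots; other lines are dominated. Here the surviving (envelope) indices are i = 2, i = 1, i = 0.
Intersections between consecutive envelope lines give the roots: for adjacent envelope indices i < j the intersection is x = (a_i − a_j) / (j − i). Reading off the sorted break points: {-7, 5}.
Verification: at each break x_0, at least two indices attain the minimum of min_i(a_i + i · x_0).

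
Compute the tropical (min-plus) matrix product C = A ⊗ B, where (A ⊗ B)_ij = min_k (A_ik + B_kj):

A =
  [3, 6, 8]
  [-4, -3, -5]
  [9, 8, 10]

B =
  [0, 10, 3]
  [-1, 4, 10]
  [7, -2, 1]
A ⊗ B =
  [3, 6, 6]
  [-4, -7, -4]
  [7, 8, 11]

Apply the min-plus product entry-by-entry:
  C[0][0] = min over k of (A[0][0] + B[0][0] = 3 + 0 = 3, A[0][1] + B[1][0] = 6 + -1 = 5, A[0][2] + B[2][0] = 8 + 7 = 15) = 3 (attained at k = 0)
  C[0][1] = min over k of (A[0][0] + B[0][1] = 3 + 10 = 13, A[0][1] + B[1][1] = 6 + 4 = 10, A[0][2] + B[2][1] = 8 + -2 = 6) = 6 (attained at k = 2)
  C[0][2] = min over k of (A[0][0] + B[0][2] = 3 + 3 = 6, A[0][1] + B[1][2] = 6 + 10 = 16, A[0][2] + B[2][2] = 8 + 1 = 9) = 6 (attained at k = 0)
  C[1][0] = min over k of (A[1][0] + B[0][0] = -4 + 0 = -4, A[1][1] + B[1][0] = -3 + -1 = -4, A[1][2] + B[2][0] = -5 + 7 = 2) = -4 (attained at k = 0)
  C[1][1] = min over k of (A[1][0] + B[0][1] = -4 + 10 = 6, A[1][1] + B[1][1] = -3 + 4 = 1, A[1][2] + B[2][1] = -5 + -2 = -7) = -7 (attained at k = 2)
  C[1][2] = min over k of (A[1][0] + B[0][2] = -4 + 3 = -1, A[1][1] + B[1][2] = -3 + 10 = 7, A[1][2] + B[2][2] = -5 + 1 = -4) = -4 (attained at k = 2)
  C[2][0] = min over k of (A[2][0] + B[0][0] = 9 + 0 = 9, A[2][1] + B[1][0] = 8 + -1 = 7, A[2][2] + B[2][0] = 10 + 7 = 17) = 7 (attained at k = 1)
  C[2][1] = min over k of (A[2][0] + B[0][1] = 9 + 10 = 19, A[2][1] + B[1][1] = 8 + 4 = 12, A[2][2] + B[2][1] = 10 + -2 = 8) = 8 (attained at k = 2)
  C[2][2] = min over k of (A[2][0] + B[0][2] = 9 + 3 = 12, A[2][1] + B[1][2] = 8 + 10 = 18, A[2][2] + B[2][2] = 10 + 1 = 11) = 11 (attained at k = 2)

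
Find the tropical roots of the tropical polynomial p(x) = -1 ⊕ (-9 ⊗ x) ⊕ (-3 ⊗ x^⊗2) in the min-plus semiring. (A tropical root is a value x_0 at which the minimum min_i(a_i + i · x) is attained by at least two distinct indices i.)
Roots: {-6, 8}

Each tropical root is a break point of the lower envelope of the lines y = a_i + i · x (there are 3 lines, with slopes 0, 1, ..., 2). Only the lines that attain the minimum somewhere contribute to roots; other lines are dominated. Here the surviving (envelope) indices are i = 2, i = 1, i = 0.
Intersections between consecutive envelope lines give the roots: for adjacent envelope indices i < j the intersection is x = (a_i − a_j) / (j − i). Reading off the sorted break points: {-6, 8}.
Verification: at each break x_0, at least two indices attain the minimum of min_i(a_i + i · x_0).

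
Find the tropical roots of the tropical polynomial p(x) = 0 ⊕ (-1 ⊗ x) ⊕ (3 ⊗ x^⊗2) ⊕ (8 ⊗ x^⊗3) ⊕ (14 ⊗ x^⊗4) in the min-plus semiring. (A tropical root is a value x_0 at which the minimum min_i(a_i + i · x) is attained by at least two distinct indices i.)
Roots: {-6, -5, -4, 1}

Each tropical root is a break point of the lower envelope of the lines y = a_i + i · x (there are 5 lines, with slopes 0, 1, ..., 4). Only the lines that attain the minimum somewhere contribute to roots; other lines are dominated. Here the surviving (envelope) indices are i = 4, i = 3, i = 2, i = 1, i = 0.
Intersections between consecutive envelope lines give the roots: for adjacent envelope indices i < j the intersection is x = (a_i − a_j) / (j − i). Reading off the sorted break points: {-6, -5, -4, 1}.
Verification: at each break x_0, at least two indices attain the minimum of min_i(a_i + i · x_0).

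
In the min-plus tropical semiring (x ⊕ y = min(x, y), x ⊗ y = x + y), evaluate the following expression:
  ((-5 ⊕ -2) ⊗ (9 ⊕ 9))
((-5 ⊕ -2) ⊗ (9 ⊕ 9)) = 4

Expand innermost to outermost. Recall ⊕ takes the minimum of its arguments and ⊗ takes their sum. Working out the expression ((-5 ⊕ -2) ⊗ (9 ⊕ 9)) gives 4.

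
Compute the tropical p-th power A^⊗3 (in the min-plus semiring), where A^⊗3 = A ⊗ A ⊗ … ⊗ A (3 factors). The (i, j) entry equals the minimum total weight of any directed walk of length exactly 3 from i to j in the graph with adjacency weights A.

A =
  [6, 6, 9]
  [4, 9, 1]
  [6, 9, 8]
A^⊗3 =
  [13, 16, 13]
  [13, 13, 11]
  [16, 18, 13]

Each entry (A^⊗3)_ij equals the minimum over all length-3 walks i = v_0 → v_1 → … → v_3 = j of Σ_t A[v_t][v_{t+1}]. For example, for (i, j) = (0, 2) we minimise over 9 possible intermediate vertex sequences; the minimum is 13, attained along the walk 0 → 0 → 1 → 2.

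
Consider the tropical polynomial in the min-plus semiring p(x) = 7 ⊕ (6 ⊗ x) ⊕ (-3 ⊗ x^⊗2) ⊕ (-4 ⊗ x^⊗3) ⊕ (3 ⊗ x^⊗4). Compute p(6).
p(6) = 7

A tropical monomial a ⊗ x^⊗i evaluates to a + i · x. Evaluating each term at x = 6:
  Term 0 contributes 7 + 0 · 6 = 7
  Term 1 contributes 6 + 1 · 6 = 12
  Term 2 contributes -3 + 2 · 6 = 9
  Term 3 contributes -4 + 3 · 6 = 14
  Term 4 contributes 3 + 4 · 6 = 27
p(6) = ⊕ of these = min[7, 12, 9, 14, 27] = 7.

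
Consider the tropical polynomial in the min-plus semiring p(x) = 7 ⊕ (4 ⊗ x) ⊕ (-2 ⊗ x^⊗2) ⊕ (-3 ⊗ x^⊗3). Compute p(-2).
p(-2) = -9

A tropical monomial a ⊗ x^⊗i evaluates to a + i · x. Evaluating each term at x = -2:
  Term 0 contributes 7 + 0 · -2 = 7
  Term 1 contributes 4 + 1 · -2 = 2
  Term 2 contributes -2 + 2 · -2 = -6
  Term 3 contributes -3 + 3 · -2 = -9
p(-2) = ⊕ of these = min[7, 2, -6, -9] = -9.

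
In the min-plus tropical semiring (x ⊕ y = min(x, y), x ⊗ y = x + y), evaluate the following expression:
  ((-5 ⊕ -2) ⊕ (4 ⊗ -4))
((-5 ⊕ -2) ⊕ (4 ⊗ -4)) = -5

Expand innermost to outermost. Recall ⊕ takes the minimum of its arguments and ⊗ takes their sum. Working out the expression ((-5 ⊕ -2) ⊕ (4 ⊗ -4)) gives -5.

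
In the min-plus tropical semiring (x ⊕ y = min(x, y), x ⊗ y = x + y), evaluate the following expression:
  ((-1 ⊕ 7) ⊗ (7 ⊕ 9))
((-1 ⊕ 7) ⊗ (7 ⊕ 9)) = 6

Expand innermost to outermost. Recall ⊕ takes the minimum of its arguments and ⊗ takes their sum. Working out the expression ((-1 ⊕ 7) ⊗ (7 ⊕ 9)) gives 6.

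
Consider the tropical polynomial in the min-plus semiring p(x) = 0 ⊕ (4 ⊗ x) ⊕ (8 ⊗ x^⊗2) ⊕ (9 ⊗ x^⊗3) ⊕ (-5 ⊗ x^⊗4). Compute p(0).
p(0) = -5

A tropical monomial a ⊗ x^⊗i evaluates to a + i · x. Evaluating each term at x = 0:
  Term 0 contributes 0 + 0 · 0 = 0
  Term 1 contributes 4 + 1 · 0 = 4
  Term 2 contributes 8 + 2 · 0 = 8
  Term 3 contributes 9 + 3 · 0 = 9
  Term 4 contributes -5 + 4 · 0 = -5
p(0) = ⊕ of these = min[0, 4, 8, 9, -5] = -5.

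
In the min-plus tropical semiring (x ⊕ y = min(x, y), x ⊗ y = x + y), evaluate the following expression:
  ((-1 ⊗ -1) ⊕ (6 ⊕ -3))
((-1 ⊗ -1) ⊕ (6 ⊕ -3)) = -3

Expand innermost to outermost. Recall ⊕ takes the minimum of its arguments and ⊗ takes their sum. Working out the expression ((-1 ⊗ -1) ⊕ (6 ⊕ -3)) gives -3.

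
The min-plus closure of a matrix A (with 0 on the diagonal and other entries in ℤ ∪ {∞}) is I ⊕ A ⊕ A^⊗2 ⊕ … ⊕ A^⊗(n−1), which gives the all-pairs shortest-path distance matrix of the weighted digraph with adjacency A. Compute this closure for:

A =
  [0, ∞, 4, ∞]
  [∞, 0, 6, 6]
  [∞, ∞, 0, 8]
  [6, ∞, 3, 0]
Closure =
  [0, ∞, 4, 12]
  [12, 0, 6, 6]
  [14, ∞, 0, 8]
  [6, ∞, 3, 0]

This is the Floyd-Warshall all-pairs shortest-path computation. For each intermediate vertex k = 0, 1, …, 3, update dist[i][j] ← min(dist[i][j], dist[i][k] + dist[k][j]). The final matrix gives, for each (i, j), the minimum total weight of any directed path from i to j (possibly empty when i = j).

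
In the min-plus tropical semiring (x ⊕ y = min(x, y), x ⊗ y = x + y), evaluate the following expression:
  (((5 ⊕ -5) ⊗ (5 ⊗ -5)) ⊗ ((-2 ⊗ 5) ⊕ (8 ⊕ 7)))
(((5 ⊕ -5) ⊗ (5 ⊗ -5)) ⊗ ((-2 ⊗ 5) ⊕ (8 ⊕ 7))) = -2

Expand innermost to outermost. Recall ⊕ takes the minimum of its arguments and ⊗ takes their sum. Working out the expression (((5 ⊕ -5) ⊗ (5 ⊗ -5)) ⊗ ((-2 ⊗ 5) ⊕ (8 ⊕ 7))) gives -2.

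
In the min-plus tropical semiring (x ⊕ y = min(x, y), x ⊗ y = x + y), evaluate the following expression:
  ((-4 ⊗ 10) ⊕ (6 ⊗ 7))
((-4 ⊗ 10) ⊕ (6 ⊗ 7)) = 6

Expand innermost to outermost. Recall ⊕ takes the minimum of its arguments and ⊗ takes their sum. Working out the expression ((-4 ⊗ 10) ⊕ (6 ⊗ 7)) gives 6.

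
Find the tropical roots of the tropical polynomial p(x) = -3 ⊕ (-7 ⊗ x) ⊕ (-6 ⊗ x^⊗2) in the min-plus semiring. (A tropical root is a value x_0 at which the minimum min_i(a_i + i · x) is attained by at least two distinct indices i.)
Roots: {-1, 4}

Each tropical root is a break point of the lower envelope of the lines y = a_i + i · x (there are 3 lines, with slopes 0, 1, ..., 2). Only the lines that attain the minimum somewhere contribute to roots; other lines are dominated. Here the surviving (envelope) indices are i = 2, i = 1, i = 0.
Intersections between consecutive envelope lines give the roots: for adjacent envelope indices i < j the intersection is x = (a_i − a_j) / (j − i). Reading off the sorted break points: {-1, 4}.
Verification: at each break x_0, at least two indices attain the minimum of min_i(a_i + i · x_0).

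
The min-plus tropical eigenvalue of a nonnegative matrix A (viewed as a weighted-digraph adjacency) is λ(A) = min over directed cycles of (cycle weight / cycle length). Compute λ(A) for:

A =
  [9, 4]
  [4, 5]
λ(A) = 4

Enumerate directed cycles and compute their means (weight / length). Sample:
  cycle 0 → 0: weight = 9, length = 1, mean = 9/1 ≈ 9.000
  cycle 1 → 1: weight = 5, length = 1, mean = 5/1 ≈ 5.000
  cycle 0 → 1 → 0: weight = 8, length = 2, mean = 8/2 ≈ 4.000
  cycle 1 → 0 → 1: weight = 8, length = 2, mean = 8/2 ≈ 4.000
Minimum mean = 4.000, attained e.g. along the cycle 0 → 1 → 0 with weight 8 and length 2. So λ(A) = 8/2 = 4.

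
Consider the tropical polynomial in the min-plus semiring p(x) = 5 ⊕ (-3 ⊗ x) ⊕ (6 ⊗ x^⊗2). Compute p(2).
p(2) = -1

A tropical monomial a ⊗ x^⊗i evaluates to a + i · x. Evaluating each term at x = 2:
  Term 0 contributes 5 + 0 · 2 = 5
  Term 1 contributes -3 + 1 · 2 = -1
  Term 2 contributes 6 + 2 · 2 = 10
p(2) = ⊕ of these = min[5, -1, 10] = -1.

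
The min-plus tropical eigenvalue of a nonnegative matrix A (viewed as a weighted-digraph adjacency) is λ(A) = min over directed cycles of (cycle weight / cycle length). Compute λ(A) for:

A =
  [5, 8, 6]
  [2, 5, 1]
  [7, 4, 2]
λ(A) = 2

Enumerate directed cycles and compute their means (weight / length). Sample:
  cycle 0 → 0: weight = 5, length = 1, mean = 5/1 ≈ 5.000
  cycle 1 → 1: weight = 5, length = 1, mean = 5/1 ≈ 5.000
  cycle 2 → 2: weight = 2, length = 1, mean = 2/1 ≈ 2.000
  cycle 0 → 1 → 0: weight = 10, length = 2, mean = 10/2 ≈ 5.000
  cycle 0 → 2 → 0: weight = 13, length = 2, mean = 13/2 ≈ 6.500
  cycle 1 → 0 → 1: weight = 10, length = 2, mean = 10/2 ≈ 5.000
Minimum mean = 2.000, attained e.g. along the cycle 2 → 2 with weight 2 and length 1. So λ(A) = 2/1 = 2.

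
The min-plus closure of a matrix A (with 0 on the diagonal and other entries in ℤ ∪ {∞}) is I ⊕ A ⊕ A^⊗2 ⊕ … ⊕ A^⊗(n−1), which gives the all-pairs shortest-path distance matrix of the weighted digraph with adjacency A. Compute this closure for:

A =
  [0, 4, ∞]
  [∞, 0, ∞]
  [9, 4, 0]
Closure =
  [0, 4, ∞]
  [∞, 0, ∞]
  [9, 4, 0]

This is the Floyd-Warshall all-pairs shortest-path computation. For each intermediate vertex k = 0, 1, …, 2, update dist[i][j] ← min(dist[i][j], dist[i][k] + dist[k][j]). The final matrix gives, for each (i, j), the minimum total weight of any directed path from i to j (possibly empty when i = j).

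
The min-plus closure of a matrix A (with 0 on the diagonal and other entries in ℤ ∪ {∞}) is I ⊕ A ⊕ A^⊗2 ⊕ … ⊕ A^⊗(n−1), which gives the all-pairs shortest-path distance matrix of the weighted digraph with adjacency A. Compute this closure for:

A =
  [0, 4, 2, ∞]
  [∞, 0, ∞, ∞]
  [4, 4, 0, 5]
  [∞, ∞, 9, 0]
Closure =
  [0, 4, 2, 7]
  [∞, 0, ∞, ∞]
  [4, 4, 0, 5]
  [13, 13, 9, 0]

This is the Floyd-Warshall all-pairs shortest-path computation. For each intermediate vertex k = 0, 1, …, 3, update dist[i][j] ← min(dist[i][j], dist[i][k] + dist[k][j]). The final matrix gives, for each (i, j), the minimum total weight of any directed path from i to j (possibly empty when i = j).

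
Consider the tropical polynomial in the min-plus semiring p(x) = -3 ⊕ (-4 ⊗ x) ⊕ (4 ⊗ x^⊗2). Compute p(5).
p(5) = -3

A tropical monomial a ⊗ x^⊗i evaluates to a + i · x. Evaluating each term at x = 5:
  Term 0 contributes -3 + 0 · 5 = -3
  Term 1 contributes -4 + 1 · 5 = 1
  Term 2 contributes 4 + 2 · 5 = 14
p(5) = ⊕ of these = min[-3, 1, 14] = -3.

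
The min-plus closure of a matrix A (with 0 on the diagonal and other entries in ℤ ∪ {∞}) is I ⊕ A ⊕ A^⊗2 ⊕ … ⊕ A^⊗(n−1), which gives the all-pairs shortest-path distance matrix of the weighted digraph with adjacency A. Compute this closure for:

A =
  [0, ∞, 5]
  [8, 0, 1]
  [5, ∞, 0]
Closure =
  [0, ∞, 5]
  [6, 0, 1]
  [5, ∞, 0]

This is the Floyd-Warshall all-pairs shortest-path computation. For each intermediate vertex k = 0, 1, …, 2, update dist[i][j] ← min(dist[i][j], dist[i][k] + dist[k][j]). The final matrix gives, for each (i, j), the minimum total weight of any directed path from i to j (possibly empty when i = j).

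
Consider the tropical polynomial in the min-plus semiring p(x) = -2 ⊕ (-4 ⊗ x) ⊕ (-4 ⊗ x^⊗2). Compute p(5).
p(5) = -2

A tropical monomial a ⊗ x^⊗i evaluates to a + i · x. Evaluating each term at x = 5:
  Term 0 contributes -2 + 0 · 5 = -2
  Term 1 contributes -4 + 1 · 5 = 1
  Term 2 contributes -4 + 2 · 5 = 6
p(5) = ⊕ of these = min[-2, 1, 6] = -2.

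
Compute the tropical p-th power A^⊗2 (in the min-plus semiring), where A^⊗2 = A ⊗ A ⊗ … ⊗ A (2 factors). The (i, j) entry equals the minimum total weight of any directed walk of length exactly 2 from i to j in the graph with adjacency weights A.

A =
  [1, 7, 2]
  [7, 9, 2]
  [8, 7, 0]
A^⊗2 =
  [2, 8, 2]
  [8, 9, 2]
  [8, 7, 0]

Each entry (A^⊗2)_ij equals the minimum over all length-2 walks i = v_0 → v_1 → … → v_2 = j of Σ_t A[v_t][v_{t+1}]. For example, for (i, j) = (0, 2) we minimise over 3 possible intermediate vertex sequences; the minimum is 2, attained along the walk 0 → 2 → 2.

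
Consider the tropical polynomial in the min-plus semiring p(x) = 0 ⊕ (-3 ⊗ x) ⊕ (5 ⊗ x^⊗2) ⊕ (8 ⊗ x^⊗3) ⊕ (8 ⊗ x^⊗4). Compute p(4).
p(4) = 0

A tropical monomial a ⊗ x^⊗i evaluates to a + i · x. Evaluating each term at x = 4:
  Term 0 contributes 0 + 0 · 4 = 0
  Term 1 contributes -3 + 1 · 4 = 1
  Term 2 contributes 5 + 2 · 4 = 13
  Term 3 contributes 8 + 3 · 4 = 20
  Term 4 contributes 8 + 4 · 4 = 24
p(4) = ⊕ of these = min[0, 1, 13, 20, 24] = 0.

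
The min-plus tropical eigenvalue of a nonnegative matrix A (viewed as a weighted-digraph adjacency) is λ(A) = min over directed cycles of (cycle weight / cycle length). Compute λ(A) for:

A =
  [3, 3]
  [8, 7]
λ(A) = 3

Enumerate directed cycles and compute their means (weight / length). Sample:
  cycle 0 → 0: weight = 3, length = 1, mean = 3/1 ≈ 3.000
  cycle 1 → 1: weight = 7, length = 1, mean = 7/1 ≈ 7.000
  cycle 0 → 1 → 0: weight = 11, length = 2, mean = 11/2 ≈ 5.500
  cycle 1 → 0 → 1: weight = 11, length = 2, mean = 11/2 ≈ 5.500
Minimum mean = 3.000, attained e.g. along the cycle 0 → 0 with weight 3 and length 1. So λ(A) = 3/1 = 3.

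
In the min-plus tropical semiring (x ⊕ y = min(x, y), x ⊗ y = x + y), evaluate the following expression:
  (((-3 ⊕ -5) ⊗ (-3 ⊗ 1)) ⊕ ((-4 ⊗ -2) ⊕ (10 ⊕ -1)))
(((-3 ⊕ -5) ⊗ (-3 ⊗ 1)) ⊕ ((-4 ⊗ -2) ⊕ (10 ⊕ -1))) = -7

Expand innermost to outermost. Recall ⊕ takes the minimum of its arguments and ⊗ takes their sum. Working out the expression (((-3 ⊕ -5) ⊗ (-3 ⊗ 1)) ⊕ ((-4 ⊗ -2) ⊕ (10 ⊕ -1))) gives -7.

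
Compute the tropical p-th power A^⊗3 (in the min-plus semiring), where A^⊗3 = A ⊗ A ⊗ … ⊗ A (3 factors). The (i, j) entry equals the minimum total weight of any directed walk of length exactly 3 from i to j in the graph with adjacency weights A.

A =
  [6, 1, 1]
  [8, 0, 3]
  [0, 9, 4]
A^⊗3 =
  [4, 1, 2]
  [3, 0, 3]
  [1, 1, 4]

Each entry (A^⊗3)_ij equals the minimum over all length-3 walks i = v_0 → v_1 → … → v_3 = j of Σ_t A[v_t][v_{t+1}]. For example, for (i, j) = (0, 2) we minimise over 9 possible intermediate vertex sequences; the minimum is 2, attained along the walk 0 → 2 → 0 → 2.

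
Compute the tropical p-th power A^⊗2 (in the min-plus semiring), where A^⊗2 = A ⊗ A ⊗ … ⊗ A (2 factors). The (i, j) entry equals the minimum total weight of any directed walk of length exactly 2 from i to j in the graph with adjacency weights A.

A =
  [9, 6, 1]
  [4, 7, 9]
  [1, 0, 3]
A^⊗2 =
  [2, 1, 4]
  [10, 9, 5]
  [4, 3, 2]

Each entry (A^⊗2)_ij equals the minimum over all length-2 walks i = v_0 → v_1 → … → v_2 = j of Σ_t A[v_t][v_{t+1}]. For example, for (i, j) = (0, 2) we minimise over 3 possible intermediate vertex sequences; the minimum is 4, attained along the walk 0 → 2 → 2.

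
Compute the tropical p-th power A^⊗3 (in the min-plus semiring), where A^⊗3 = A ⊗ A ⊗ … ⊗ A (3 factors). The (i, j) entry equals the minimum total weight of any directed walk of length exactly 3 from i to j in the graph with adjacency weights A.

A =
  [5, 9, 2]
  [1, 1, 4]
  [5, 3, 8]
A^⊗3 =
  [6, 6, 9]
  [3, 3, 4]
  [5, 5, 6]

Each entry (A^⊗3)_ij equals the minimum over all length-3 walks i = v_0 → v_1 → … → v_3 = j of Σ_t A[v_t][v_{t+1}]. For example, for (i, j) = (0, 2) we minimise over 9 possible intermediate vertex sequences; the minimum is 9, attained along the walk 0 → 2 → 0 → 2.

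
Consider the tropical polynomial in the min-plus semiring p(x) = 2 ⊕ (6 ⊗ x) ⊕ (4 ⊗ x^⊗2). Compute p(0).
p(0) = 2

A tropical monomial a ⊗ x^⊗i evaluates to a + i · x. Evaluating each term at x = 0:
  Term 0 contributes 2 + 0 · 0 = 2
  Term 1 contributes 6 + 1 · 0 = 6
  Term 2 contributes 4 + 2 · 0 = 4
p(0) = ⊕ of these = min[2, 6, 4] = 2.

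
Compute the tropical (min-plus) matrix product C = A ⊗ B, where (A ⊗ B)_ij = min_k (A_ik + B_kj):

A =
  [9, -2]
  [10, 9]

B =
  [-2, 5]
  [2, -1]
A ⊗ B =
  [0, -3]
  [8, 8]

Apply the min-plus product entry-by-entry:
  C[0][0] = min over k of (A[0][0] + B[0][0] = 9 + -2 = 7, A[0][1] + B[1][0] = -2 + 2 = 0) = 0 (attained at k = 1)
  C[0][1] = min over k of (A[0][0] + B[0][1] = 9 + 5 = 14, A[0][1] + B[1][1] = -2 + -1 = -3) = -3 (attained at k = 1)
  C[1][0] = min over k of (A[1][0] + B[0][0] = 10 + -2 = 8, A[1][1] + B[1][0] = 9 + 2 = 11) = 8 (attained at k = 0)
  C[1][1] = min over k of (A[1][0] + B[0][1] = 10 + 5 = 15, A[1][1] + B[1][1] = 9 + -1 = 8) = 8 (attained at k = 1)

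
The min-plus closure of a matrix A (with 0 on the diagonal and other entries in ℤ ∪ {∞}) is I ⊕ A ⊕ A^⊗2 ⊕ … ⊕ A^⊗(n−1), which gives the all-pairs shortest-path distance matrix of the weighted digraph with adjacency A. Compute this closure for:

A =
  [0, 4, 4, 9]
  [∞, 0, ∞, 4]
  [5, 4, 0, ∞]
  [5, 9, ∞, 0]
Closure =
  [0, 4, 4, 8]
  [9, 0, 13, 4]
  [5, 4, 0, 8]
  [5, 9, 9, 0]

This is the Floyd-Warshall all-pairs shortest-path computation. For each intermediate vertex k = 0, 1, …, 3, update dist[i][j] ← min(dist[i][j], dist[i][k] + dist[k][j]). The final matrix gives, for each (i, j), the minimum total weight of any directed path from i to j (possibly empty when i = j).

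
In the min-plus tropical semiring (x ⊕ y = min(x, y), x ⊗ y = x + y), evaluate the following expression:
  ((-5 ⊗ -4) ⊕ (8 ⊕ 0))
((-5 ⊗ -4) ⊕ (8 ⊕ 0)) = -9

Expand innermost to outermost. Recall ⊕ takes the minimum of its arguments and ⊗ takes their sum. Working out the expression ((-5 ⊗ -4) ⊕ (8 ⊕ 0)) gives -9.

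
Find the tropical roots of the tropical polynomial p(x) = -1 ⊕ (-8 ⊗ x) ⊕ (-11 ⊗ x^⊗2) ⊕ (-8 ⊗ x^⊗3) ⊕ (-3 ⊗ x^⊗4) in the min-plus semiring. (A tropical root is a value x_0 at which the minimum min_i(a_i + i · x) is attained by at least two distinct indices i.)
Roots: {-5, -3, 3, 7}

Each tropical root is a break point of the lower envelope of the lines y = a_i + i · x (there are 5 lines, with slopes 0, 1, ..., 4). Only the lines that attain the minimum somewhere contribute to roots; other lines are dominated. Here the surviving (envelope) indices are i = 4, i = 3, i = 2, i = 1, i = 0.
Intersections between consecutive envelope lines give the roots: for adjacent envelope indices i < j the intersection is x = (a_i − a_j) / (j − i). Reading off the sorted break points: {-5, -3, 3, 7}.
Verification: at each break x_0, at least two indices attain the minimum of min_i(a_i + i · x_0).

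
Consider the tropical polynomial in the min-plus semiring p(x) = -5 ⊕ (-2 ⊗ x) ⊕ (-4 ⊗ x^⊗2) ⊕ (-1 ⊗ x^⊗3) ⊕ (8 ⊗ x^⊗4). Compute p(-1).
p(-1) = -6

A tropical monomial a ⊗ x^⊗i evaluates to a + i · x. Evaluating each term at x = -1:
  Term 0 contributes -5 + 0 · -1 = -5
  Term 1 contributes -2 + 1 · -1 = -3
  Term 2 contributes -4 + 2 · -1 = -6
  Term 3 contributes -1 + 3 · -1 = -4
  Term 4 contributes 8 + 4 · -1 = 4
p(-1) = ⊕ of these = min[-5, -3, -6, -4, 4] = -6.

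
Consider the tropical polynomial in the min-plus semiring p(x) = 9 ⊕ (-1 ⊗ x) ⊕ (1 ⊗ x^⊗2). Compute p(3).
p(3) = 2

A tropical monomial a ⊗ x^⊗i evaluates to a + i · x. Evaluating each term at x = 3:
  Term 0 contributes 9 + 0 · 3 = 9
  Term 1 contributes -1 + 1 · 3 = 2
  Term 2 contributes 1 + 2 · 3 = 7
p(3) = ⊕ of these = min[9, 2, 7] = 2.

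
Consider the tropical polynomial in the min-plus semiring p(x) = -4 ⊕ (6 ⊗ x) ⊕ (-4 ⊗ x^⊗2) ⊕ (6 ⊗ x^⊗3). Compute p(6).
p(6) = -4

A tropical monomial a ⊗ x^⊗i evaluates to a + i · x. Evaluating each term at x = 6:
  Term 0 contributes -4 + 0 · 6 = -4
  Term 1 contributes 6 + 1 · 6 = 12
  Term 2 contributes -4 + 2 · 6 = 8
  Term 3 contributes 6 + 3 · 6 = 24
p(6) = ⊕ of these = min[-4, 12, 8, 24] = -4.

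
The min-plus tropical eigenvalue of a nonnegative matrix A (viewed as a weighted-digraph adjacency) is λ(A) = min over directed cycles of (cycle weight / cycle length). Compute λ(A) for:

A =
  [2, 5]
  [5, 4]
λ(A) = 2

Enumerate directed cycles and compute their means (weight / length). Sample:
  cycle 0 → 0: weight = 2, length = 1, mean = 2/1 ≈ 2.000
  cycle 1 → 1: weight = 4, length = 1, mean = 4/1 ≈ 4.000
  cycle 0 → 1 → 0: weight = 10, length = 2, mean = 10/2 ≈ 5.000
  cycle 1 → 0 → 1: weight = 10, length = 2, mean = 10/2 ≈ 5.000
Minimum mean = 2.000, attained e.g. along the cycle 0 → 0 with weight 2 and length 1. So λ(A) = 2/1 = 2.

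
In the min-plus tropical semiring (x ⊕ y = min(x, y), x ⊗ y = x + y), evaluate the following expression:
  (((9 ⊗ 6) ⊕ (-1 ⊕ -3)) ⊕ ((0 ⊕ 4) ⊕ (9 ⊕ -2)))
(((9 ⊗ 6) ⊕ (-1 ⊕ -3)) ⊕ ((0 ⊕ 4) ⊕ (9 ⊕ -2))) = -3

Expand innermost to outermost. Recall ⊕ takes the minimum of its arguments and ⊗ takes their sum. Working out the expression (((9 ⊗ 6) ⊕ (-1 ⊕ -3)) ⊕ ((0 ⊕ 4) ⊕ (9 ⊕ -2))) gives -3.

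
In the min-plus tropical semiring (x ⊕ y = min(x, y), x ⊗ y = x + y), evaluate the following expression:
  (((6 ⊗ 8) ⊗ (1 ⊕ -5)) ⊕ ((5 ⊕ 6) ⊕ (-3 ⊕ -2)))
(((6 ⊗ 8) ⊗ (1 ⊕ -5)) ⊕ ((5 ⊕ 6) ⊕ (-3 ⊕ -2))) = -3

Expand innermost to outermost. Recall ⊕ takes the minimum of its arguments and ⊗ takes their sum. Working out the expression (((6 ⊗ 8) ⊗ (1 ⊕ -5)) ⊕ ((5 ⊕ 6) ⊕ (-3 ⊕ -2))) gives -3.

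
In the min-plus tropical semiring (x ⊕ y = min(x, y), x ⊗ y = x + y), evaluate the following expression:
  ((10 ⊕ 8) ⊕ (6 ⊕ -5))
((10 ⊕ 8) ⊕ (6 ⊕ -5)) = -5

Expand innermost to outermost. Recall ⊕ takes the minimum of its arguments and ⊗ takes their sum. Working out the expression ((10 ⊕ 8) ⊕ (6 ⊕ -5)) gives -5.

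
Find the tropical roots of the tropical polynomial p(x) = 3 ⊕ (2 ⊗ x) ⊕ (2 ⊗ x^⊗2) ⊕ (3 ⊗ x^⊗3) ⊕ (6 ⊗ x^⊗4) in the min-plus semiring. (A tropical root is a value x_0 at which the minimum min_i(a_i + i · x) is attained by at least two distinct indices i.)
Roots: {-3, -1, 0, 1}

Each tropical root is a break point of the lower envelope of the lines y = a_i + i · x (there are 5 lines, with slopes 0, 1, ..., 4). Only the lines that attain the minimum somewhere contribute to roots; other lines are dominated. Here the surviving (envelope) indices are i = 4, i = 3, i = 2, i = 1, i = 0.
Intersections between consecutive envelope lines give the roots: for adjacent envelope indices i < j the intersection is x = (a_i − a_j) / (j − i). Reading off the sorted break points: {-3, -1, 0, 1}.
Verification: at each break x_0, at least two indices attain the minimum of min_i(a_i + i · x_0).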